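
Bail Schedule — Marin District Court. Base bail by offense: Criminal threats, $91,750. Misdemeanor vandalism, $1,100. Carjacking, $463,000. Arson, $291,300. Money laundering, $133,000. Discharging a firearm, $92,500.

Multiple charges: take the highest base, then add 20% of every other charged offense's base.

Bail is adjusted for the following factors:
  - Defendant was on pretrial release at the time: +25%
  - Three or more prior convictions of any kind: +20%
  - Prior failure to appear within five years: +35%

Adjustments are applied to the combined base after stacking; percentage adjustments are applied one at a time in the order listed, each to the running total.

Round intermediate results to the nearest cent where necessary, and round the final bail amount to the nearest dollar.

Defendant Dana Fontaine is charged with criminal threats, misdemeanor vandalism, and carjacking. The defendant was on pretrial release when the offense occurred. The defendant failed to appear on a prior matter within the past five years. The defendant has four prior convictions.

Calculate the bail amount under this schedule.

$975,179

Base amounts from the schedule: criminal threats $91,750; misdemeanor vandalism $1,100; carjacking $463,000.
Stacking rule: highest base plus 20% of each additional charge. Highest is carjacking at $463,000. Additional: $91,750 × 20% = $18,350; $1,100 × 20% = $220. Combined base = $463,000 + $18,570 = $481,570.
Defendant was on pretrial release at the time (+25%): $481,570 × 1.25 = $601,962.50.
Three or more prior convictions of any kind (+20%): $601,962.50 × 1.2 = $722,355.
Prior failure to appear within five years (+35%): $722,355 × 1.35 = $975,179.25.
Rounded to the nearest dollar: $975,179.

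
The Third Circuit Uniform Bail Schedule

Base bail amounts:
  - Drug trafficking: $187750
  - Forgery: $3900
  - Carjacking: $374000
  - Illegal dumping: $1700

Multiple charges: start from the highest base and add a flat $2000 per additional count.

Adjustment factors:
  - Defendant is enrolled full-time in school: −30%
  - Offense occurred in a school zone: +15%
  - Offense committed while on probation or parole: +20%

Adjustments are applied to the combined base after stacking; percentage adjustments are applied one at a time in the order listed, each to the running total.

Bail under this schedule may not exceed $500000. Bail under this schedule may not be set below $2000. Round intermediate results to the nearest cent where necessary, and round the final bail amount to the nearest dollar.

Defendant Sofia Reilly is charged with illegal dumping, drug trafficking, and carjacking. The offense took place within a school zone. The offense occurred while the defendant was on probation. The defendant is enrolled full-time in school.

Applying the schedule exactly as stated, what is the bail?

Base amounts from the schedule: illegal dumping $1700; drug trafficking $187750; carjacking $374000.
Stacking rule: highest base plus $2000 per additional charge. Highest is carjacking at $374000; 2 additional charges → +$4000. Combined base = $378000.
Defendant is enrolled full-time in school (−30%): $378000 × 0.7 = $264600.
Offense occurred in a school zone (+15%): $264600 × 1.15 = $304290.
Offense committed while on probation or parole (+20%): $304290 × 1.2 = $365148.
$365148 is within the $500000 maximum.
$365148 is at or above the $2000 minimum.

$365148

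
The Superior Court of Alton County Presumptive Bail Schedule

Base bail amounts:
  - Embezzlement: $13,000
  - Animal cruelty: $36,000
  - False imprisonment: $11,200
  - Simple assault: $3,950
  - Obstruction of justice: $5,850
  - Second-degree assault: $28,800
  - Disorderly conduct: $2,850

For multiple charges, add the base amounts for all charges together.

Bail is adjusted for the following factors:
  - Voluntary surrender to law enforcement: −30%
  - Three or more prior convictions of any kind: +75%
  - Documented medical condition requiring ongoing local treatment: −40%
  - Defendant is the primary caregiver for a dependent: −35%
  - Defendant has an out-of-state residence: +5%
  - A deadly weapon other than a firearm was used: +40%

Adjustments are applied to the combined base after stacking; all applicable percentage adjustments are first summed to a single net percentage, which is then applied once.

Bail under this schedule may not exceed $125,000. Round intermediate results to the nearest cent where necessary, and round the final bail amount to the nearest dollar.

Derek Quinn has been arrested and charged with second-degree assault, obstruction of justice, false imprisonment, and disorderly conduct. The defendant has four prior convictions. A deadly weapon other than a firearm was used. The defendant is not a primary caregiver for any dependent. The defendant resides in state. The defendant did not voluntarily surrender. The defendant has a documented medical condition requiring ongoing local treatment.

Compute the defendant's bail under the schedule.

$85,225

Base amounts from the schedule: second-degree assault $28,800; obstruction of justice $5,850; false imprisonment $11,200; disorderly conduct $2,850.
Stacking rule: sum of all bases. $28,800 + $5,850 + $11,200 + $2,850 = $48,700.
Net percentage adjustment: +75% −40% +40% = +75%. $48,700 × 1.75 = $85,225.
$85,225 is within the $125,000 maximum.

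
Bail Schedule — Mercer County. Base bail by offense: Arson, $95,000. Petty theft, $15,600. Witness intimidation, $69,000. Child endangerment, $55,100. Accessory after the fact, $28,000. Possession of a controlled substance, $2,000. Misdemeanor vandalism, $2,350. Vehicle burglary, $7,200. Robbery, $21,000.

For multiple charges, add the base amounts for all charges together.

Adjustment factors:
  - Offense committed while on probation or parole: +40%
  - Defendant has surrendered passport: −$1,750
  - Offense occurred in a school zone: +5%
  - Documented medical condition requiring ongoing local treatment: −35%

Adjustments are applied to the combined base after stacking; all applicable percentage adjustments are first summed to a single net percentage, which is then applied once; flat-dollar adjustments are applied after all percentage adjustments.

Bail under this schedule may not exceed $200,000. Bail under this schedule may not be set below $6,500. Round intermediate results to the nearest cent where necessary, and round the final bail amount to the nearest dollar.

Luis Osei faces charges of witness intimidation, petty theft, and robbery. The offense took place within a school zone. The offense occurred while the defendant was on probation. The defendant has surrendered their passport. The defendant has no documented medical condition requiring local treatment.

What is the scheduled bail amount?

$151,370

Base amounts from the schedule: witness intimidation $69,000; petty theft $15,600; robbery $21,000.
Stacking rule: sum of all bases. $69,000 + $15,600 + $21,000 = $105,600.
Net percentage adjustment: +40% +5% = +45%. $105,600 × 1.45 = $153,120.
Defendant has surrendered passport (−$1,750 flat): $153,120 − $1,750 = $151,370.
$151,370 is within the $200,000 maximum.
$151,370 is at or above the $6,500 minimum.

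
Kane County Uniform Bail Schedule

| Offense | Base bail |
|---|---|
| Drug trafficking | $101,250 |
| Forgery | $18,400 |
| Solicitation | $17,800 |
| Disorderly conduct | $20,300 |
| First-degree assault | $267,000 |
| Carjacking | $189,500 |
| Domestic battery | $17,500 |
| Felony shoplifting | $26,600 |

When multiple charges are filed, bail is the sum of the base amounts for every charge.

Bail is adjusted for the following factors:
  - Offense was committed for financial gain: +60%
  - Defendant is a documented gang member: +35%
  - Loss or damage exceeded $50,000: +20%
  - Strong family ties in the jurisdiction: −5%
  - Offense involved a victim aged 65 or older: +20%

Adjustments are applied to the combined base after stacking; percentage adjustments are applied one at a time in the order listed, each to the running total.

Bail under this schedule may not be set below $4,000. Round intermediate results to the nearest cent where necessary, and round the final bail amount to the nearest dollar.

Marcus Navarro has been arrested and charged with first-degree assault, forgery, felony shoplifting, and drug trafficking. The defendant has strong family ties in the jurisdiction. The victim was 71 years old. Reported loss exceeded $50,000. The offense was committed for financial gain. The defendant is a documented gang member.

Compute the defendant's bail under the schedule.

Base amounts from the schedule: first-degree assault $267,000; forgery $18,400; felony shoplifting $26,600; drug trafficking $101,250.
Stacking rule: sum of all bases. $267,000 + $18,400 + $26,600 + $101,250 = $413,250.
Offense was committed for financial gain (+60%): $413,250 × 1.6 = $661,200.
Defendant is a documented gang member (+35%): $661,200 × 1.35 = $892,620.
Loss or damage exceeded $50,000 (+20%): $892,620 × 1.2 = $1,071,144.
Strong family ties in the jurisdiction (−5%): $1,071,144 × 0.95 = $1,017,586.80.
Offense involved a victim aged 65 or older (+20%): $1,017,586.80 × 1.2 = $1,221,104.16.
$1,221,104.16 is at or above the $4,000 minimum.
Rounded to the nearest dollar: $1,221,104.

$1,221,104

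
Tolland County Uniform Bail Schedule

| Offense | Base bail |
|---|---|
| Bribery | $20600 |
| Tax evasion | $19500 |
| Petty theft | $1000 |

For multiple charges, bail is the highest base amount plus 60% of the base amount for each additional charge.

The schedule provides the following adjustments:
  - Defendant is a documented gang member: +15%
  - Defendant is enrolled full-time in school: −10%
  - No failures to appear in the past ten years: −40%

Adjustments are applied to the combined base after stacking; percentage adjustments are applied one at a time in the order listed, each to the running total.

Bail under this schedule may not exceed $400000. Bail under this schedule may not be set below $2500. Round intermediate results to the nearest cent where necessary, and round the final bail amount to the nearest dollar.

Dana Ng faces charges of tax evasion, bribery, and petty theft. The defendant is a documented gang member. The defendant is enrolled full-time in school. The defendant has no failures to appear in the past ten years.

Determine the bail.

Base amounts from the schedule: tax evasion $19500; bribery $20600; petty theft $1000.
Stacking rule: highest base plus 60% of each additional charge. Highest is bribery at $20600. Additional: $19500 × 60% = $11700; $1000 × 60% = $600. Combined base = $20600 + $12300 = $32900.
Defendant is a documented gang member (+15%): $32900 × 1.15 = $37835.
Defendant is enrolled full-time in school (−10%): $37835 × 0.9 = $34051.50.
No failures to appear in the past ten years (−40%): $34051.50 × 0.6 = $20430.90.
$20430.90 is within the $400000 maximum.
$20430.90 is at or above the $2500 minimum.
Rounded to the nearest dollar: $20431.

$20431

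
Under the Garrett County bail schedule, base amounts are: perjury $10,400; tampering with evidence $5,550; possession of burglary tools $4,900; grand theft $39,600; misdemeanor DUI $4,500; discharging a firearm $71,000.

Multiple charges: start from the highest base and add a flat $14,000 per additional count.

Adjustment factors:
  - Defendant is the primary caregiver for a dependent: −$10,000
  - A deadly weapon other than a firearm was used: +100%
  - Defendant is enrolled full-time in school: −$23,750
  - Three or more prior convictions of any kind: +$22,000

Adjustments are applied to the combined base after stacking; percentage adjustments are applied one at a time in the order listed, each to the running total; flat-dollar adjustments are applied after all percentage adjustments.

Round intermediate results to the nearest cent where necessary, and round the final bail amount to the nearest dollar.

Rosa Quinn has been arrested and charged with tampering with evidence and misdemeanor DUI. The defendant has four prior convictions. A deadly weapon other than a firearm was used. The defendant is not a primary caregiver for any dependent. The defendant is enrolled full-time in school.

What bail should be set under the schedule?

Base amounts from the schedule: tampering with evidence $5,550; misdemeanor DUI $4,500.
Stacking rule: highest base plus $14,000 per additional charge. Highest is tampering with evidence at $5,550; 1 additional charge → +$14,000. Combined base = $19,550.
A deadly weapon other than a firearm was used (+100%): $19,550 × 2 = $39,100.
Defendant is enrolled full-time in school (−$23,750 flat): $39,100 − $23,750 = $15,350.
Three or more prior convictions of any kind (+$22,000 flat): $15,350 + $22,000 = $37,350.

$37,350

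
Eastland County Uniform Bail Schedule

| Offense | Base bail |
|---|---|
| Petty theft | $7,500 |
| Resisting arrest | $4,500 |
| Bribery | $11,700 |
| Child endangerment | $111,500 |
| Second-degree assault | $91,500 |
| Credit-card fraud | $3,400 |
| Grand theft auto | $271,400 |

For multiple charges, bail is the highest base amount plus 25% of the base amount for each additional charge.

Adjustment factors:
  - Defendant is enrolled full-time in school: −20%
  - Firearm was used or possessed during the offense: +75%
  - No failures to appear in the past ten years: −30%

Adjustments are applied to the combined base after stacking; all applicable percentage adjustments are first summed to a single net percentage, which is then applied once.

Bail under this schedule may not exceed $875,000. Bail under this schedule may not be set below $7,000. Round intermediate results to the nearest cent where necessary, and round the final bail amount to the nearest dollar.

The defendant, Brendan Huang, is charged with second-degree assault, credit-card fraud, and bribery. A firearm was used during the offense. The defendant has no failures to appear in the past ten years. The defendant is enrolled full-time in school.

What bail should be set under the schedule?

Base amounts from the schedule: second-degree assault $91,500; credit-card fraud $3,400; bribery $11,700.
Stacking rule: highest base plus 25% of each additional charge. Highest is second-degree assault at $91,500. Additional: $3,400 × 25% = $850; $11,700 × 25% = $2,925. Combined base = $91,500 + $3,775 = $95,275.
Net percentage adjustment: −20% +75% −30% = +25%. $95,275 × 1.25 = $119,093.75.
$119,093.75 is within the $875,000 maximum.
$119,093.75 is at or above the $7,000 minimum.
Rounded to the nearest dollar: $119,094.

$119,094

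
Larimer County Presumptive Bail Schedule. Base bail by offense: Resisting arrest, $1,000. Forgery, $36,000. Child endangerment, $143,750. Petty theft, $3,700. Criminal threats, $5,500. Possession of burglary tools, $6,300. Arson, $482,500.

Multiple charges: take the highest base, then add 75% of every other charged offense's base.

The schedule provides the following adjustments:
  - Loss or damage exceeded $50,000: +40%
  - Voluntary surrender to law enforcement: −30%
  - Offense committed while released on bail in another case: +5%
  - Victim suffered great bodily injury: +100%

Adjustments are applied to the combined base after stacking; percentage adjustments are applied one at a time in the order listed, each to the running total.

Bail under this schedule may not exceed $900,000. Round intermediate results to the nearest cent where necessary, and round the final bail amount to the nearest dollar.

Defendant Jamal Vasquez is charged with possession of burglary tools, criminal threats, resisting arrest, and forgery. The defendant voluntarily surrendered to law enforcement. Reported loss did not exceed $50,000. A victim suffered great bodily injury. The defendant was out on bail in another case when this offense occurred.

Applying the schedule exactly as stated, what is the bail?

Base amounts from the schedule: possession of burglary tools $6,300; criminal threats $5,500; resisting arrest $1,000; forgery $36,000.
Stacking rule: highest base plus 75% of each additional charge. Highest is forgery at $36,000. Additional: $6,300 × 75% = $4,725; $5,500 × 75% = $4,125; $1,000 × 75% = $750. Combined base = $36,000 + $9,600 = $45,600.
Voluntary surrender to law enforcement (−30%): $45,600 × 0.7 = $31,920.
Offense committed while released on bail in another case (+5%): $31,920 × 1.05 = $33,516.
Victim suffered great bodily injury (+100%): $33,516 × 2 = $67,032.
$67,032 is within the $900,000 maximum.

$67,032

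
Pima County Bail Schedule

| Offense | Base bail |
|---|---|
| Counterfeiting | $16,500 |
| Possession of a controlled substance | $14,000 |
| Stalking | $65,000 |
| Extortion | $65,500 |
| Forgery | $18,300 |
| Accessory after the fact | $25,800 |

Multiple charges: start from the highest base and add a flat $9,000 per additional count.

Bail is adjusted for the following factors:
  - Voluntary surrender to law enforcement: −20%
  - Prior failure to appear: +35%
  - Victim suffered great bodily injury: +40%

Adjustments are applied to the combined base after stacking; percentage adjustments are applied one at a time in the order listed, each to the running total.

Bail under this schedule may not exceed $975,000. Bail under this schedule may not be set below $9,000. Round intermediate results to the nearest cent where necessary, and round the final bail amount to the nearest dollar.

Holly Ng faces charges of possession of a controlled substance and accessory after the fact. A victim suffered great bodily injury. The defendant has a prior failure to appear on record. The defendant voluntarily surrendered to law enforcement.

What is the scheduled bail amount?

$52,618

Base amounts from the schedule: possession of a controlled substance $14,000; accessory after the fact $25,800.
Stacking rule: highest base plus $9,000 per additional charge. Highest is accessory after the fact at $25,800; 1 additional charge → +$9,000. Combined base = $34,800.
Voluntary surrender to law enforcement (−20%): $34,800 × 0.8 = $27,840.
Prior failure to appear (+35%): $27,840 × 1.35 = $37,584.
Victim suffered great bodily injury (+40%): $37,584 × 1.4 = $52,617.60.
$52,617.60 is within the $975,000 maximum.
$52,617.60 is at or above the $9,000 minimum.
Rounded to the nearest dollar: $52,618.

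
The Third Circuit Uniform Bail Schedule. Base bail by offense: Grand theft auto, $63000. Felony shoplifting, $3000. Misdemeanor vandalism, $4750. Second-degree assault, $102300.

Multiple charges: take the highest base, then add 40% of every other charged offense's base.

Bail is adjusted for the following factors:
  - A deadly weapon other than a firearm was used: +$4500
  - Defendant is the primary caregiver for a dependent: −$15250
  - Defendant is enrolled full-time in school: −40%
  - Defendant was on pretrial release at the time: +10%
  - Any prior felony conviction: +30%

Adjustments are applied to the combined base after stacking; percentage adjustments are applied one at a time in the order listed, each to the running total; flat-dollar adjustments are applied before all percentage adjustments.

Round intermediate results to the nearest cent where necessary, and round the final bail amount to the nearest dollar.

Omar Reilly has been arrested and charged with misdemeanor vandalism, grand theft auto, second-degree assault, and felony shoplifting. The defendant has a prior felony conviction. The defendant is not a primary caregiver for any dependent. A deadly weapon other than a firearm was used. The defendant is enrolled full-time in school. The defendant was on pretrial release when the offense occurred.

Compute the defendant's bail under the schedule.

$115916

Base amounts from the schedule: misdemeanor vandalism $4750; grand theft auto $63000; second-degree assault $102300; felony shoplifting $3000.
Stacking rule: highest base plus 40% of each additional charge. Highest is second-degree assault at $102300. Additional: $4750 × 40% = $1900; $63000 × 40% = $25200; $3000 × 40% = $1200. Combined base = $102300 + $28300 = $130600.
A deadly weapon other than a firearm was used (+$4500 flat): $130600 + $4500 = $135100.
Defendant is enrolled full-time in school (−40%): $135100 × 0.6 = $81060.
Defendant was on pretrial release at the time (+10%): $81060 × 1.1 = $89166.
Any prior felony conviction (+30%): $89166 × 1.3 = $115915.80.
Rounded to the nearest dollar: $115916.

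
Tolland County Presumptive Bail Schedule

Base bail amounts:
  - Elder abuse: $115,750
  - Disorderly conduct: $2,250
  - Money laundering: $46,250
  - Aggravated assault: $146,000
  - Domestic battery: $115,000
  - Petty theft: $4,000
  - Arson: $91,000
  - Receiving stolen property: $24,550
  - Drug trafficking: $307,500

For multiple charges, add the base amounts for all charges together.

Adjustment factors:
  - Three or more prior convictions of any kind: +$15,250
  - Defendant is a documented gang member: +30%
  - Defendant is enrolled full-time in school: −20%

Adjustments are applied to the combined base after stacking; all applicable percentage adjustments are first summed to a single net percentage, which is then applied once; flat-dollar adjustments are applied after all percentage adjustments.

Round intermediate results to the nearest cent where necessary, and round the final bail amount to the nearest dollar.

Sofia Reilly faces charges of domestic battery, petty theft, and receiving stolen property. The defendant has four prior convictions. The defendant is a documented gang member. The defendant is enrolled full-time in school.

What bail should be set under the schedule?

$173,155

Base amounts from the schedule: domestic battery $115,000; petty theft $4,000; receiving stolen property $24,550.
Stacking rule: sum of all bases. $115,000 + $4,000 + $24,550 = $143,550.
Net percentage adjustment: +30% −20% = +10%. $143,550 × 1.1 = $157,905.
Three or more prior convictions of any kind (+$15,250 flat): $157,905 + $15,250 = $173,155.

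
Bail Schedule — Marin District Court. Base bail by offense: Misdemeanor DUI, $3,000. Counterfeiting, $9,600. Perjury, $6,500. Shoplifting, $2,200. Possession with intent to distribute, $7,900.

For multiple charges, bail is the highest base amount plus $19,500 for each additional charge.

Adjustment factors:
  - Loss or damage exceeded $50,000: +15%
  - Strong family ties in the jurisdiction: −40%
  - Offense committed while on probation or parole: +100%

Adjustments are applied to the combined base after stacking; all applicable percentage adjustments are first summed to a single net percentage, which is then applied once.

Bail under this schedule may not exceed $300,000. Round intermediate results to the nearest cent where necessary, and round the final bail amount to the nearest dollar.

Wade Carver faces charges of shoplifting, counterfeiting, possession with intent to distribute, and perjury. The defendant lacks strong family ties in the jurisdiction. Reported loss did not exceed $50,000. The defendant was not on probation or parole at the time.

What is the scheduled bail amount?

$68,100

Base amounts from the schedule: shoplifting $2,200; counterfeiting $9,600; possession with intent to distribute $7,900; perjury $6,500.
Stacking rule: highest base plus $19,500 per additional charge. Highest is counterfeiting at $9,600; 3 additional charges → +$58,500. Combined base = $68,100.
No adjustment factors apply to this defendant.
$68,100 is within the $300,000 maximum.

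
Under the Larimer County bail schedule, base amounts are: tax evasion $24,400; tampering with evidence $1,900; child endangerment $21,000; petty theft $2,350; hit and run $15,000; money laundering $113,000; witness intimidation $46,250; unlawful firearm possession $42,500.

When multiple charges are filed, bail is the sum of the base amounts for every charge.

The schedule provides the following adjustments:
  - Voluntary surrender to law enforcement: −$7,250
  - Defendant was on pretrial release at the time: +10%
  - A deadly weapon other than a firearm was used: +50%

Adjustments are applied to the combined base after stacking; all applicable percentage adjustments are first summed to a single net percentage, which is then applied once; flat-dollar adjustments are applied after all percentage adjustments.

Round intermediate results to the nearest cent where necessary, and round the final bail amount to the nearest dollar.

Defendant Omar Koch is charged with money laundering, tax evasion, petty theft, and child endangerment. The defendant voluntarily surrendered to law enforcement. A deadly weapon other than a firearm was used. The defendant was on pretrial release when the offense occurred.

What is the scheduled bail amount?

$249,950

Base amounts from the schedule: money laundering $113,000; tax evasion $24,400; petty theft $2,350; child endangerment $21,000.
Stacking rule: sum of all bases. $113,000 + $24,400 + $2,350 + $21,000 = $160,750.
Net percentage adjustment: +10% +50% = +60%. $160,750 × 1.6 = $257,200.
Voluntary surrender to law enforcement (−$7,250 flat): $257,200 − $7,250 = $249,950.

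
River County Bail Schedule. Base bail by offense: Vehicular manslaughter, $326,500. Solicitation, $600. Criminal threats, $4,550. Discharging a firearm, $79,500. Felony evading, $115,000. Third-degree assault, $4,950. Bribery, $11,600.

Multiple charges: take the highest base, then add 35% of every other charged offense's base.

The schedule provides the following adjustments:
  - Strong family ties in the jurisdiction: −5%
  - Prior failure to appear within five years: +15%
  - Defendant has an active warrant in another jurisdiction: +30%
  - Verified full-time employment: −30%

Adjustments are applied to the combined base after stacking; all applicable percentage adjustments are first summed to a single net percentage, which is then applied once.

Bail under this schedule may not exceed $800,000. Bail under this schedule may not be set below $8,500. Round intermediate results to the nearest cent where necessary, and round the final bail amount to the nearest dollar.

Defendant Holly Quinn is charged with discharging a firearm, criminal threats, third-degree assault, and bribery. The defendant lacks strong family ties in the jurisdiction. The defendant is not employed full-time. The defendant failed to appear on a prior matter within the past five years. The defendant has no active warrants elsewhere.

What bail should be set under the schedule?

$99,918

Base amounts from the schedule: discharging a firearm $79,500; criminal threats $4,550; third-degree assault $4,950; bribery $11,600.
Stacking rule: highest base plus 35% of each additional charge. Highest is discharging a firearm at $79,500. Additional: $4,550 × 35% = $1,592.50; $4,950 × 35% = $1,732.50; $11,600 × 35% = $4,060. Combined base = $79,500 + $7,385 = $86,885.
Prior failure to appear within five years (+15%): $86,885 × 1.15 = $99,917.75.
$99,917.75 is within the $800,000 maximum.
$99,917.75 is at or above the $8,500 minimum.
Rounded to the nearest dollar: $99,918.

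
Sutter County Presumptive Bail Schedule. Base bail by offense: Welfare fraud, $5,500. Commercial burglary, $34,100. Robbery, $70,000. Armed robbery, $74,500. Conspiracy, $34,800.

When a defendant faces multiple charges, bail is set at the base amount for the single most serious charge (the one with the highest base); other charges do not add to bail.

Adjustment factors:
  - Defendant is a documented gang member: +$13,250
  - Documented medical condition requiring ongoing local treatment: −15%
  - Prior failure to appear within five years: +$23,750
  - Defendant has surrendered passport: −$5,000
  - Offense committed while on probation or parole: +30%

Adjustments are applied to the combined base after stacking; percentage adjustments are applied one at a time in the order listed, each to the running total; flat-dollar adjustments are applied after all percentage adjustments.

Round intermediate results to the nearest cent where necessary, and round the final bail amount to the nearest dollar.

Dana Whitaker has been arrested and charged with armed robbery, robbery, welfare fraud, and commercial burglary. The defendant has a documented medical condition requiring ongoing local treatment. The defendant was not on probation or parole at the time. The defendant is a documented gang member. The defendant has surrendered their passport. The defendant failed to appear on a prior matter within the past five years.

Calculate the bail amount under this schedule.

$95,325

Base amounts from the schedule: armed robbery $74,500; robbery $70,000; welfare fraud $5,500; commercial burglary $34,100.
Stacking rule: use the highest base only. Highest is armed robbery at $74,500. Combined base = $74,500.
Documented medical condition requiring ongoing local treatment (−15%): $74,500 × 0.85 = $63,325.
Defendant is a documented gang member (+$13,250 flat): $63,325 + $13,250 = $76,575.
Prior failure to appear within five years (+$23,750 flat): $76,575 + $23,750 = $100,325.
Defendant has surrendered passport (−$5,000 flat): $100,325 − $5,000 = $95,325.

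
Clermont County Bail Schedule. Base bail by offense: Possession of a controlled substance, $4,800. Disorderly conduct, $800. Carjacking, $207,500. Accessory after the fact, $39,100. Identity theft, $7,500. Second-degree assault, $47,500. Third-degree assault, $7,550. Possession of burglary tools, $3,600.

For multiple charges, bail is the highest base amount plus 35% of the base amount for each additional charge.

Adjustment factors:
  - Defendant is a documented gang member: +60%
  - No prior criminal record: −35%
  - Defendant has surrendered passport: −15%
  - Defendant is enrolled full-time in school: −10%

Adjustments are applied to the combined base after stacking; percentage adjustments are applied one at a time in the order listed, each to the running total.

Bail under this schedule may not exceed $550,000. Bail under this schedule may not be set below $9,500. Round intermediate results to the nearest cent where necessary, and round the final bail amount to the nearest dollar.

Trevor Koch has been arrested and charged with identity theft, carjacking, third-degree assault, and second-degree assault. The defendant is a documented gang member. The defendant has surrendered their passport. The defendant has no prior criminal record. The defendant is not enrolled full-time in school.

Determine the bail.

$202,783

Base amounts from the schedule: identity theft $7,500; carjacking $207,500; third-degree assault $7,550; second-degree assault $47,500.
Stacking rule: highest base plus 35% of each additional charge. Highest is carjacking at $207,500. Additional: $7,500 × 35% = $2,625; $7,550 × 35% = $2,642.50; $47,500 × 35% = $16,625. Combined base = $207,500 + $21,892.50 = $229,392.50.
Defendant is a documented gang member (+60%): $229,392.50 × 1.6 = $367,028.
No prior criminal record (−35%): $367,028 × 0.65 = $238,568.20.
Defendant has surrendered passport (−15%): $238,568.20 × 0.85 = $202,782.97.
$202,782.97 is within the $550,000 maximum.
$202,782.97 is at or above the $9,500 minimum.
Rounded to the nearest dollar: $202,783.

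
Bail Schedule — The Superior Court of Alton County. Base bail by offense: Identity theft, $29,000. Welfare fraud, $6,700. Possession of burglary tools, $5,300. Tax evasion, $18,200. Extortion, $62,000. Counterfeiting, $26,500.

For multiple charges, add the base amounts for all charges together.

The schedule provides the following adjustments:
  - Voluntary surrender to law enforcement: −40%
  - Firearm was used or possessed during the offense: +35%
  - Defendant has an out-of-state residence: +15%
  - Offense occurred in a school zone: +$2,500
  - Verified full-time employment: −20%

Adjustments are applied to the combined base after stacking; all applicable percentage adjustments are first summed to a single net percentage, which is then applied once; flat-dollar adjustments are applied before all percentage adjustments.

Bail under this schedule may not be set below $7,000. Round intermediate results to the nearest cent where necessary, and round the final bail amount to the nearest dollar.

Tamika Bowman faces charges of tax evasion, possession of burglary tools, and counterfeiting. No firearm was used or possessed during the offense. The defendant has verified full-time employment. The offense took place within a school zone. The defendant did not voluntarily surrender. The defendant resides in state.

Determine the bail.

Base amounts from the schedule: tax evasion $18,200; possession of burglary tools $5,300; counterfeiting $26,500.
Stacking rule: sum of all bases. $18,200 + $5,300 + $26,500 = $50,000.
Offense occurred in a school zone (+$2,500 flat): $50,000 + $2,500 = $52,500.
Verified full-time employment (−20%): $52,500 × 0.8 = $42,000.
$42,000 is at or above the $7,000 minimum.

$42,000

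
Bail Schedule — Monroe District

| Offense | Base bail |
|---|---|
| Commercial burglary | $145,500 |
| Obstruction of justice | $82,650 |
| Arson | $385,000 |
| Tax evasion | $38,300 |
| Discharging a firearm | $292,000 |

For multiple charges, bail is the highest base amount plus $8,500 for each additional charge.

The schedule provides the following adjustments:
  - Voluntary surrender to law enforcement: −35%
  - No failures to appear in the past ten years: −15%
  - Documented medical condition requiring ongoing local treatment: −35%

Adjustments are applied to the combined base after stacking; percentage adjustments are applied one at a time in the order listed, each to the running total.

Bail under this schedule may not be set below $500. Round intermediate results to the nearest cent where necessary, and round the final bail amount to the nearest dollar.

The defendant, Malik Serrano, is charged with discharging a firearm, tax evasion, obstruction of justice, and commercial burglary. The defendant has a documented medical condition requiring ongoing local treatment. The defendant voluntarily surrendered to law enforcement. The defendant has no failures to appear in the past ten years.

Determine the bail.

$114,022

Base amounts from the schedule: discharging a firearm $292,000; tax evasion $38,300; obstruction of justice $82,650; commercial burglary $145,500.
Stacking rule: highest base plus $8,500 per additional charge. Highest is discharging a firearm at $292,000; 3 additional charges → +$25,500. Combined base = $317,500.
Voluntary surrender to law enforcement (−35%): $317,500 × 0.65 = $206,375.
No failures to appear in the past ten years (−15%): $206,375 × 0.85 = $175,418.75.
Documented medical condition requiring ongoing local treatment (−35%): $175,418.75 × 0.65 = $114,022.19.
$114,022.19 is at or above the $500 minimum.
Rounded to the nearest dollar: $114,022.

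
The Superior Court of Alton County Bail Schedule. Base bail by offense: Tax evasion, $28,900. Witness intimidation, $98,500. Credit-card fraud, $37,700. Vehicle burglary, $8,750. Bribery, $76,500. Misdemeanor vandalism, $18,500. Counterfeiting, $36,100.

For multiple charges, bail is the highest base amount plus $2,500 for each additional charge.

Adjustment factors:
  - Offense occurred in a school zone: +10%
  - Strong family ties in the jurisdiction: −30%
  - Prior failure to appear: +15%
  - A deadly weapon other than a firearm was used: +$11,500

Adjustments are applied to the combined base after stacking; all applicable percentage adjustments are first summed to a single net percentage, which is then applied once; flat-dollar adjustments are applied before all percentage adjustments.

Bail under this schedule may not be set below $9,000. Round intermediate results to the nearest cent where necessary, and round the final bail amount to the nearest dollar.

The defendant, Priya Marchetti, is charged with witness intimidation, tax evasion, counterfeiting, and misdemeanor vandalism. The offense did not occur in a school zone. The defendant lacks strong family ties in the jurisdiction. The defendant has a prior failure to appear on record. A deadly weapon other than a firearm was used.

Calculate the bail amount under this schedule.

$135,125

Base amounts from the schedule: witness intimidation $98,500; tax evasion $28,900; counterfeiting $36,100; misdemeanor vandalism $18,500.
Stacking rule: highest base plus $2,500 per additional charge. Highest is witness intimidation at $98,500; 3 additional charges → +$7,500. Combined base = $106,000.
A deadly weapon other than a firearm was used (+$11,500 flat): $106,000 + $11,500 = $117,500.
Prior failure to appear (+15%): $117,500 × 1.15 = $135,125.
$135,125 is at or above the $9,000 minimum.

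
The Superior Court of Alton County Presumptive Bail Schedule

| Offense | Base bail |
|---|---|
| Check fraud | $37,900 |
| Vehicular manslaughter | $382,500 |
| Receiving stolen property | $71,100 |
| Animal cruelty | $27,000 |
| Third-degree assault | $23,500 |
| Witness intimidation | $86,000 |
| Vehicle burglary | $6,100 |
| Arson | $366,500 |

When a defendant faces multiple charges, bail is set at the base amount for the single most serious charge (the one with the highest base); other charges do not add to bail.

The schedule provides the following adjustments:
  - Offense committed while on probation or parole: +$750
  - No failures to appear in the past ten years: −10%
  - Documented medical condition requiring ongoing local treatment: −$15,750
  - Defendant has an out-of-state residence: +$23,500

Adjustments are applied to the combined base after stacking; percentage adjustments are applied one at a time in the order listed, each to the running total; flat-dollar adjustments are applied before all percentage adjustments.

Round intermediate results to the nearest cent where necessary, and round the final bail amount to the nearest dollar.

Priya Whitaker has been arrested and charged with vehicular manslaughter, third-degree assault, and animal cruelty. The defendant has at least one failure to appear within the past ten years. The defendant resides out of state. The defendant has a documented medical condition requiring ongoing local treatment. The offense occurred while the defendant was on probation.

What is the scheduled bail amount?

$391,000

Base amounts from the schedule: vehicular manslaughter $382,500; third-degree assault $23,500; animal cruelty $27,000.
Stacking rule: use the highest base only. Highest is vehicular manslaughter at $382,500. Combined base = $382,500.
Offense committed while on probation or parole (+$750 flat): $382,500 + $750 = $383,250.
Documented medical condition requiring ongoing local treatment (−$15,750 flat): $383,250 − $15,750 = $367,500.
Defendant has an out-of-state residence (+$23,500 flat): $367,500 + $23,500 = $391,000.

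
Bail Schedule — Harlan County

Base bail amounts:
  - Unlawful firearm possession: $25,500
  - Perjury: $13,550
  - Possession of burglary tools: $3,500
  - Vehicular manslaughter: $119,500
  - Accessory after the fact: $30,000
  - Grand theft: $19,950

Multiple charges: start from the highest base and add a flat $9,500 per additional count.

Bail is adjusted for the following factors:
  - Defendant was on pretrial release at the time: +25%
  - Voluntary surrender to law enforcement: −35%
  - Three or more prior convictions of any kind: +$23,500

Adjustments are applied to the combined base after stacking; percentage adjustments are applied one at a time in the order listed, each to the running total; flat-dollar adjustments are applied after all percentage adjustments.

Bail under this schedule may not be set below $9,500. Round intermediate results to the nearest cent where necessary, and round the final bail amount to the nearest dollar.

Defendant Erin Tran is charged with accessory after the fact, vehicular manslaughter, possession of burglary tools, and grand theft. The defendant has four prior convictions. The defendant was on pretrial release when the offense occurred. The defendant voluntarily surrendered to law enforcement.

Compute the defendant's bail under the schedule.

Base amounts from the schedule: accessory after the fact $30,000; vehicular manslaughter $119,500; possession of burglary tools $3,500; grand theft $19,950.
Stacking rule: highest base plus $9,500 per additional charge. Highest is vehicular manslaughter at $119,500; 3 additional charges → +$28,500. Combined base = $148,000.
Defendant was on pretrial release at the time (+25%): $148,000 × 1.25 = $185,000.
Voluntary surrender to law enforcement (−35%): $185,000 × 0.65 = $120,250.
Three or more prior convictions of any kind (+$23,500 flat): $120,250 + $23,500 = $143,750.
$143,750 is at or above the $9,500 minimum.

$143,750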